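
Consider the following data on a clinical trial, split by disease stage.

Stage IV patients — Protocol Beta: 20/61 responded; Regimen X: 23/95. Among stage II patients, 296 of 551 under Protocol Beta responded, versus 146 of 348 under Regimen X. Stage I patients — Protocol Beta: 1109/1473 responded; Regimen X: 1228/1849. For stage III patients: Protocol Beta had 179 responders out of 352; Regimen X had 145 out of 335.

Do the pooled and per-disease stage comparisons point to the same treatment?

Stage IV: Protocol Beta 20/61 = 32.8%, Regimen X 23/95 = 24.2% → Protocol Beta
Stage II: Protocol Beta 296/551 = 53.7%, Regimen X 146/348 = 42.0% → Protocol Beta
Stage I: Protocol Beta 1109/1473 = 75.3%, Regimen X 1228/1849 = 66.4% → Protocol Beta
Stage III: Protocol Beta 179/352 = 50.9%, Regimen X 145/335 = 43.3% → Protocol Beta
Overall: Protocol Beta 1604/2437 = 65.8%, Regimen X 1542/2627 = 58.7% → Protocol Beta
Protocol Beta wins overall and in every disease group — no reversal.

Yes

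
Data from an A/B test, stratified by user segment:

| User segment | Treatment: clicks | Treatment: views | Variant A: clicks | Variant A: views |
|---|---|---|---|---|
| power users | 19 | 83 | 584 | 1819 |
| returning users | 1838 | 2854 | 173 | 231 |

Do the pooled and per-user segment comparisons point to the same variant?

Power users: Treatment 19/83 = 22.9%, Variant A 584/1819 = 32.1% → Variant A
Returning users: Treatment 1838/2854 = 64.4%, Variant A 173/231 = 74.9% → Variant A
Overall: Treatment 1857/2937 = 63.2%, Variant A 757/2050 = 36.9% → Treatment
Variant A wins each user group but Treatment wins overall — the comparison reverses. Variant A's views skew toward power users, which has a lower base rate.

No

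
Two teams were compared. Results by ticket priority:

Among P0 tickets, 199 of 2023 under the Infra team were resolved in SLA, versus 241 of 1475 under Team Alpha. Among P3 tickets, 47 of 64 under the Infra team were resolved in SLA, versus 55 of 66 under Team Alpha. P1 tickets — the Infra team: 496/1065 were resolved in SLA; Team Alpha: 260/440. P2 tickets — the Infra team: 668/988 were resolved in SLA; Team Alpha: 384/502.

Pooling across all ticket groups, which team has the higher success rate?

P0: the Infra team 199/2023 = 9.8%, Team Alpha 241/1475 = 16.3% → Team Alpha
P3: the Infra team 47/64 = 73.4%, Team Alpha 55/66 = 83.3% → Team Alpha
P1: the Infra team 496/1065 = 46.6%, Team Alpha 260/440 = 59.1% → Team Alpha
P2: the Infra team 668/988 = 67.6%, Team Alpha 384/502 = 76.5% → Team Alpha
Overall: the Infra team 1410/4140 = 34.1%, Team Alpha 940/2483 = 37.9% → Team Alpha

Team Alpha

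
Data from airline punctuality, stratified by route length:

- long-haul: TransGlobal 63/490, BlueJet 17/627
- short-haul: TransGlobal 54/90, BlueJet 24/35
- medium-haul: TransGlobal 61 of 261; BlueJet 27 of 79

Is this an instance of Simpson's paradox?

No

Long-haul: TransGlobal 63/490 = 12.9%, BlueJet 17/627 = 2.7% → TransGlobal
Short-haul: TransGlobal 54/90 = 60.0%, BlueJet 24/35 = 68.6% → BlueJet
Medium-haul: TransGlobal 61/261 = 23.4%, BlueJet 27/79 = 34.2% → BlueJet
Overall: TransGlobal 178/841 = 21.2%, BlueJet 68/741 = 9.2% → TransGlobal
Neither sweeps: TransGlobal wins 1 of 3 groups, BlueJet wins 2. TransGlobal wins overall but not every group — no Simpson reversal.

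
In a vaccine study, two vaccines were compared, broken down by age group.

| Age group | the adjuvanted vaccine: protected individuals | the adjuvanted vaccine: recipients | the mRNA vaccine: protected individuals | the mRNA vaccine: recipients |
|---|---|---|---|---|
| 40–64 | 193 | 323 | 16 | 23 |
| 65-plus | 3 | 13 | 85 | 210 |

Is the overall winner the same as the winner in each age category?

40–64: the adjuvanted vaccine 193/323 = 59.8%, the mRNA vaccine 16/23 = 69.6% → the mRNA vaccine
65-plus: the adjuvanted vaccine 3/13 = 23.1%, the mRNA vaccine 85/210 = 40.5% → the mRNA vaccine
Overall: the adjuvanted vaccine 196/336 = 58.3%, the mRNA vaccine 101/233 = 43.3% → the adjuvanted vaccine
The mRNA vaccine wins each age group but the adjuvanted vaccine wins overall — the comparison reverses. The mRNA vaccine's recipients skew toward 65-plus, which has a lower base rate.

No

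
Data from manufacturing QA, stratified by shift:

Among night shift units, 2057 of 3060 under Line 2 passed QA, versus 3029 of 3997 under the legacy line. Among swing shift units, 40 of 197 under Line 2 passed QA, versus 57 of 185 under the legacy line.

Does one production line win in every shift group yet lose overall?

Night shift: Line 2 2057/3060 = 67.2%, the legacy line 3029/3997 = 75.8% → the legacy line
Swing shift: Line 2 40/197 = 20.3%, the legacy line 57/185 = 30.8% → the legacy line
Overall: Line 2 2097/3257 = 64.4%, the legacy line 3086/4182 = 73.8% → the legacy line
The legacy line wins overall and in every shift group — no reversal.

No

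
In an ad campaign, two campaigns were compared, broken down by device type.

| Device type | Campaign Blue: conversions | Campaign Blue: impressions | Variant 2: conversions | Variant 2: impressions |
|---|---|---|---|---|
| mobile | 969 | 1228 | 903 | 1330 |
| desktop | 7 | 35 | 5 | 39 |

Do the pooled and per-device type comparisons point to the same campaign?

Mobile: Campaign Blue 969/1228 = 78.9%, Variant 2 903/1330 = 67.9% → Campaign Blue
Desktop: Campaign Blue 7/35 = 20.0%, Variant 2 5/39 = 12.8% → Campaign Blue
Overall: Campaign Blue 976/1263 = 77.3%, Variant 2 908/1369 = 66.3% → Campaign Blue
Campaign Blue wins overall and in every device group — no reversal.

Yes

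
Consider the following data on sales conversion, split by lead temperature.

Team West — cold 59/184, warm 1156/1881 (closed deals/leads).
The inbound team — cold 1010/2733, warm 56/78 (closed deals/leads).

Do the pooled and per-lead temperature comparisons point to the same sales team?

No

Cold: Team West 59/184 = 32.1%, the inbound team 1010/2733 = 37.0% → the inbound team
Warm: Team West 1156/1881 = 61.5%, the inbound team 56/78 = 71.8% → the inbound team
Overall: Team West 1215/2065 = 58.8%, the inbound team 1066/2811 = 37.9% → Team West
The inbound team wins each lead group but Team West wins overall — the comparison reverses. The inbound team's leads skew toward cold, which has a lower base rate.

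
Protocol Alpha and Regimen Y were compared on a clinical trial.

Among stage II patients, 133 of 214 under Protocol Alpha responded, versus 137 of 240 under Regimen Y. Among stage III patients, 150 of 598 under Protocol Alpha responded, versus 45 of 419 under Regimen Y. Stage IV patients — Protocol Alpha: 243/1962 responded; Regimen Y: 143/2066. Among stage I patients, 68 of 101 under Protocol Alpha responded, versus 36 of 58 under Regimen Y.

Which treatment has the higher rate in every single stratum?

Protocol Alpha

Stage II: Protocol Alpha 133/214 = 62.1%, Regimen Y 137/240 = 57.1% → Protocol Alpha
Stage III: Protocol Alpha 150/598 = 25.1%, Regimen Y 45/419 = 10.7% → Protocol Alpha
Stage IV: Protocol Alpha 243/1962 = 12.4%, Regimen Y 143/2066 = 6.9% → Protocol Alpha
Stage I: Protocol Alpha 68/101 = 67.3%, Regimen Y 36/58 = 62.1% → Protocol Alpha
Protocol Alpha has the higher rate in all 4 groups.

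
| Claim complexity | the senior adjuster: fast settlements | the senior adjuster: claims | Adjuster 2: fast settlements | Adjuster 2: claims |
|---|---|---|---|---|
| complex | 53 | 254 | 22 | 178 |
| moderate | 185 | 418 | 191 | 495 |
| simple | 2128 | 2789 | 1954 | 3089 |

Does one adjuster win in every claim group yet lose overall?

Complex: the senior adjuster 53/254 = 20.9%, Adjuster 2 22/178 = 12.4% → the senior adjuster
Moderate: the senior adjuster 185/418 = 44.3%, Adjuster 2 191/495 = 38.6% → the senior adjuster
Simple: the senior adjuster 2128/2789 = 76.3%, Adjuster 2 1954/3089 = 63.3% → the senior adjuster
Overall: the senior adjuster 2366/3461 = 68.4%, Adjuster 2 2167/3762 = 57.6% → the senior adjuster
The senior adjuster wins overall and in every claim group — no reversal.

No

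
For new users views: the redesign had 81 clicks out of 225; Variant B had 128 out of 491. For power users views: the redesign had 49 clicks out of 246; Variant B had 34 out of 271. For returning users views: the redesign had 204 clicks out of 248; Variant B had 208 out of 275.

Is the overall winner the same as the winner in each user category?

Yes

New users: the redesign 81/225 = 36.0%, Variant B 128/491 = 26.1% → the redesign
Power users: the redesign 49/246 = 19.9%, Variant B 34/271 = 12.5% → the redesign
Returning users: the redesign 204/248 = 82.3%, Variant B 208/275 = 75.6% → the redesign
Overall: the redesign 334/719 = 46.5%, Variant B 370/1037 = 35.7% → the redesign
The redesign wins overall and in every user group — no reversal.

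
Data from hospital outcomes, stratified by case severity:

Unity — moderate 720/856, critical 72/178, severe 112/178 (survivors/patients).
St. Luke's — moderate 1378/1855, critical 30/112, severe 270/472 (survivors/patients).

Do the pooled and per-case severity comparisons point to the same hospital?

Yes

Moderate: Unity 720/856 = 84.1%, St. Luke's 1378/1855 = 74.3% → Unity
Critical: Unity 72/178 = 40.4%, St. Luke's 30/112 = 26.8% → Unity
Severe: Unity 112/178 = 62.9%, St. Luke's 270/472 = 57.2% → Unity
Overall: Unity 904/1212 = 74.6%, St. Luke's 1678/2439 = 68.8% → Unity
Unity wins overall and in every case group — no reversal.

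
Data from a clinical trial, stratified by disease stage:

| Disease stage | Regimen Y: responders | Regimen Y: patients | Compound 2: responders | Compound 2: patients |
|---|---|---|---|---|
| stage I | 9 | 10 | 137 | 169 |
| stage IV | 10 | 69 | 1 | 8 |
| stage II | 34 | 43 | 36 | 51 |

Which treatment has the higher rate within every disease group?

Regimen Y

Stage I: Regimen Y 9/10 = 90.0%, Compound 2 137/169 = 81.1% → Regimen Y
Stage IV: Regimen Y 10/69 = 14.5%, Compound 2 1/8 = 12.5% → Regimen Y
Stage II: Regimen Y 34/43 = 79.1%, Compound 2 36/51 = 70.6% → Regimen Y
Regimen Y has the higher rate in all 3 groups.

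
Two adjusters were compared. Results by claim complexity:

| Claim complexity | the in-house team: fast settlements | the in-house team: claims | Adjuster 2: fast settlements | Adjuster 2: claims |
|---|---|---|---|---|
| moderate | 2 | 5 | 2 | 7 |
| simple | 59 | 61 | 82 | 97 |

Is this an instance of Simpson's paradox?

Moderate: the in-house team 2/5 = 40.0%, Adjuster 2 2/7 = 28.6% → the in-house team
Simple: the in-house team 59/61 = 96.7%, Adjuster 2 82/97 = 84.5% → the in-house team
Overall: the in-house team 61/66 = 92.4%, Adjuster 2 84/104 = 80.8% → the in-house team
The in-house team wins overall and in every claim group — no reversal.

No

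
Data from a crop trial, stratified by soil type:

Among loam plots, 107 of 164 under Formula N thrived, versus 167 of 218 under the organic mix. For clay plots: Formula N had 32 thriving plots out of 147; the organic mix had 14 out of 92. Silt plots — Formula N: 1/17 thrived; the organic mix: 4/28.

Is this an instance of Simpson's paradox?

Loam: Formula N 107/164 = 65.2%, the organic mix 167/218 = 76.6% → the organic mix
Clay: Formula N 32/147 = 21.8%, the organic mix 14/92 = 15.2% → Formula N
Silt: Formula N 1/17 = 5.9%, the organic mix 4/28 = 14.3% → the organic mix
Overall: Formula N 140/328 = 42.7%, the organic mix 185/338 = 54.7% → the organic mix
Neither sweeps: Formula N wins 1 of 3 groups, the organic mix wins 2. The organic mix wins overall but not every group — no Simpson reversal.

No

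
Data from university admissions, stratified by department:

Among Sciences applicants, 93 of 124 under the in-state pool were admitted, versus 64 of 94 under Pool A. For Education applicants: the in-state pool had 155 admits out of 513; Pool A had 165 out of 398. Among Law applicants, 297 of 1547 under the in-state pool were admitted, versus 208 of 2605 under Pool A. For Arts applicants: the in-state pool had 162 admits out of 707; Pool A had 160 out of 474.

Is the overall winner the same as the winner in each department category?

Sciences: the in-state pool 93/124 = 75.0%, Pool A 64/94 = 68.1% → the in-state pool
Education: the in-state pool 155/513 = 30.2%, Pool A 165/398 = 41.5% → Pool A
Law: the in-state pool 297/1547 = 19.2%, Pool A 208/2605 = 8.0% → the in-state pool
Arts: the in-state pool 162/707 = 22.9%, Pool A 160/474 = 33.8% → Pool A
Overall: the in-state pool 707/2891 = 24.5%, Pool A 597/3571 = 16.7% → the in-state pool
Neither sweeps: the in-state pool wins 2 of 4 groups, Pool A wins 2. The in-state pool wins overall but not every group — no Simpson reversal.

No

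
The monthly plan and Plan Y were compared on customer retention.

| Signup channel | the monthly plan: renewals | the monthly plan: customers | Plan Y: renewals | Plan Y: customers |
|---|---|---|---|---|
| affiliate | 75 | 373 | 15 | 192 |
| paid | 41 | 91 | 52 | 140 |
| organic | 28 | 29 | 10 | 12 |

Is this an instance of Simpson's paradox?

No

Affiliate: the monthly plan 75/373 = 20.1%, Plan Y 15/192 = 7.8% → the monthly plan
Paid: the monthly plan 41/91 = 45.1%, Plan Y 52/140 = 37.1% → the monthly plan
Organic: the monthly plan 28/29 = 96.6%, Plan Y 10/12 = 83.3% → the monthly plan
Overall: the monthly plan 144/493 = 29.2%, Plan Y 77/344 = 22.4% → the monthly plan
The monthly plan wins overall and in every signup group — no reversal.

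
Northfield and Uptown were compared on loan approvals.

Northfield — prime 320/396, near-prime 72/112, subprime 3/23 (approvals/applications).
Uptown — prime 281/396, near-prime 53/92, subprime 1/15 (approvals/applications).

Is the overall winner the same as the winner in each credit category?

Yes

Prime: Northfield 320/396 = 80.8%, Uptown 281/396 = 71.0% → Northfield
Near-prime: Northfield 72/112 = 64.3%, Uptown 53/92 = 57.6% → Northfield
Subprime: Northfield 3/23 = 13.0%, Uptown 1/15 = 6.7% → Northfield
Overall: Northfield 395/531 = 74.4%, Uptown 335/503 = 66.6% → Northfield
Northfield wins overall and in every credit group — no reversal.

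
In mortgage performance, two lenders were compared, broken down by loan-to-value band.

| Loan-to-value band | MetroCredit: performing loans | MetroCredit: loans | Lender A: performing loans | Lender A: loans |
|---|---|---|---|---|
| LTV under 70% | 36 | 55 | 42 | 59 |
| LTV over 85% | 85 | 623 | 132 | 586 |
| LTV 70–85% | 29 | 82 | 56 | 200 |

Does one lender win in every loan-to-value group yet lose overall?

No

LTV under 70%: MetroCredit 36/55 = 65.5%, Lender A 42/59 = 71.2% → Lender A
LTV over 85%: MetroCredit 85/623 = 13.6%, Lender A 132/586 = 22.5% → Lender A
LTV 70–85%: MetroCredit 29/82 = 35.4%, Lender A 56/200 = 28.0% → MetroCredit
Overall: MetroCredit 150/760 = 19.7%, Lender A 230/845 = 27.2% → Lender A
Neither sweeps: MetroCredit wins 1 of 3 groups, Lender A wins 2. Lender A wins overall but not every group — no Simpson reversal.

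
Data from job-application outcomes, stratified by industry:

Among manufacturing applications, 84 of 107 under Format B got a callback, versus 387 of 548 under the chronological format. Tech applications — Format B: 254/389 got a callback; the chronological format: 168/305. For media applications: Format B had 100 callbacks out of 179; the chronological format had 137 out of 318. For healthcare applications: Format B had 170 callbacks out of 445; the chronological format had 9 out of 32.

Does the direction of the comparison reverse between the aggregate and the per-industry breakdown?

Manufacturing: Format B 84/107 = 78.5%, the chronological format 387/548 = 70.6% → Format B
Tech: Format B 254/389 = 65.3%, the chronological format 168/305 = 55.1% → Format B
Media: Format B 100/179 = 55.9%, the chronological format 137/318 = 43.1% → Format B
Healthcare: Format B 170/445 = 38.2%, the chronological format 9/32 = 28.1% → Format B
Overall: Format B 608/1120 = 54.3%, the chronological format 701/1203 = 58.3% → the chronological format
Format B wins each industry group but the chronological format wins overall — the comparison reverses. Format B's applications skew toward healthcare, which has a lower base rate.

Yes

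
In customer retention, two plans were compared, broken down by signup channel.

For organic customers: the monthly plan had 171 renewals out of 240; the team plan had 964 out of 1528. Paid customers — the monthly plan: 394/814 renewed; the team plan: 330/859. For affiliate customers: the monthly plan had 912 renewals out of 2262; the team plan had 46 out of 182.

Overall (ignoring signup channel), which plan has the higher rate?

the team plan

Organic: the monthly plan 171/240 = 71.2%, the team plan 964/1528 = 63.1% → the monthly plan
Paid: the monthly plan 394/814 = 48.4%, the team plan 330/859 = 38.4% → the monthly plan
Affiliate: the monthly plan 912/2262 = 40.3%, the team plan 46/182 = 25.3% → the monthly plan
Overall: the monthly plan 1477/3316 = 44.5%, the team plan 1340/2569 = 52.2% → the team plan
(The monthly plan wins every signup group but the team plan wins overall — the monthly plan's customers skew toward the low-rate affiliate group.)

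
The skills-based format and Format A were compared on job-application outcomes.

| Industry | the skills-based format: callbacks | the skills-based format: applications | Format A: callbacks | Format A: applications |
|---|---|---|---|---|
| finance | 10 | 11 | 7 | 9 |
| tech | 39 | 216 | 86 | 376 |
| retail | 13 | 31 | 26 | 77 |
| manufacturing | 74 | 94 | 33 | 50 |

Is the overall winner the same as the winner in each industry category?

Finance: the skills-based format 10/11 = 90.9%, Format A 7/9 = 77.8% → the skills-based format
Tech: the skills-based format 39/216 = 18.1%, Format A 86/376 = 22.9% → Format A
Retail: the skills-based format 13/31 = 41.9%, Format A 26/77 = 33.8% → the skills-based format
Manufacturing: the skills-based format 74/94 = 78.7%, Format A 33/50 = 66.0% → the skills-based format
Overall: the skills-based format 136/352 = 38.6%, Format A 152/512 = 29.7% → the skills-based format
Neither sweeps: the skills-based format wins 3 of 4 groups, Format A wins 1. The skills-based format wins overall but not every group — no Simpson reversal.

No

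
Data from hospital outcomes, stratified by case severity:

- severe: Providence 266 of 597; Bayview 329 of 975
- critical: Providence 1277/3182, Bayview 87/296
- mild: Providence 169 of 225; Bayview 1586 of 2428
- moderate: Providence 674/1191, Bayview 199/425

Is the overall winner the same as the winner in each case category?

Severe: Providence 266/597 = 44.6%, Bayview 329/975 = 33.7% → Providence
Critical: Providence 1277/3182 = 40.1%, Bayview 87/296 = 29.4% → Providence
Mild: Providence 169/225 = 75.1%, Bayview 1586/2428 = 65.3% → Providence
Moderate: Providence 674/1191 = 56.6%, Bayview 199/425 = 46.8% → Providence
Overall: Providence 2386/5195 = 45.9%, Bayview 2201/4124 = 53.4% → Bayview
Providence wins each case group but Bayview wins overall — the comparison reverses. Providence's patients skew toward critical, which has a lower base rate.

No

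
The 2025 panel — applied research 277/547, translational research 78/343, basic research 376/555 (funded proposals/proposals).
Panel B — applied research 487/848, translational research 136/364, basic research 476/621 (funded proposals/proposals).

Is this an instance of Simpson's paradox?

Applied research: the 2025 panel 277/547 = 50.6%, Panel B 487/848 = 57.4% → Panel B
Translational research: the 2025 panel 78/343 = 22.7%, Panel B 136/364 = 37.4% → Panel B
Basic research: the 2025 panel 376/555 = 67.7%, Panel B 476/621 = 76.7% → Panel B
Overall: the 2025 panel 731/1445 = 50.6%, Panel B 1099/1833 = 60.0% → Panel B
Panel B wins overall and in every proposal group — no reversal.

No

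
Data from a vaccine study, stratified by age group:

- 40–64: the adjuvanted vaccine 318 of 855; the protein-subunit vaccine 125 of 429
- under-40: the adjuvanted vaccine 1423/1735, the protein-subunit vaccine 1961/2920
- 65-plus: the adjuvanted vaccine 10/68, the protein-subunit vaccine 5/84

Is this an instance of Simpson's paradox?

No

40–64: the adjuvanted vaccine 318/855 = 37.2%, the protein-subunit vaccine 125/429 = 29.1% → the adjuvanted vaccine
Under-40: the adjuvanted vaccine 1423/1735 = 82.0%, the protein-subunit vaccine 1961/2920 = 67.2% → the adjuvanted vaccine
65-plus: the adjuvanted vaccine 10/68 = 14.7%, the protein-subunit vaccine 5/84 = 6.0% → the adjuvanted vaccine
Overall: the adjuvanted vaccine 1751/2658 = 65.9%, the protein-subunit vaccine 2091/3433 = 60.9% → the adjuvanted vaccine
The adjuvanted vaccine wins overall and in every age group — no reversal.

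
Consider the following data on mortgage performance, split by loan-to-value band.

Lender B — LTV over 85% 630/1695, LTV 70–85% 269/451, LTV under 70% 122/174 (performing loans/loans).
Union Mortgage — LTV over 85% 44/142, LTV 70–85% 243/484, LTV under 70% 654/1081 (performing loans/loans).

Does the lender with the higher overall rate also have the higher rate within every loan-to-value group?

No

LTV over 85%: Lender B 630/1695 = 37.2%, Union Mortgage 44/142 = 31.0% → Lender B
LTV 70–85%: Lender B 269/451 = 59.6%, Union Mortgage 243/484 = 50.2% → Lender B
LTV under 70%: Lender B 122/174 = 70.1%, Union Mortgage 654/1081 = 60.5% → Lender B
Overall: Lender B 1021/2320 = 44.0%, Union Mortgage 941/1707 = 55.1% → Union Mortgage
Lender B wins each loan-to-value group but Union Mortgage wins overall — the comparison reverses. Lender B's loans skew toward LTV over 85%, which has a lower base rate.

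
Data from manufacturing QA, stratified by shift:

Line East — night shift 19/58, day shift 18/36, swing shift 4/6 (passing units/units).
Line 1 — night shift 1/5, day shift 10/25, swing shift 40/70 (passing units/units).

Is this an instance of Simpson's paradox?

Yes

Night shift: Line East 19/58 = 32.8%, Line 1 1/5 = 20.0% → Line East
Day shift: Line East 18/36 = 50.0%, Line 1 10/25 = 40.0% → Line East
Swing shift: Line East 4/6 = 66.7%, Line 1 40/70 = 57.1% → Line East
Overall: Line East 41/100 = 41.0%, Line 1 51/100 = 51.0% → Line 1
Line East wins each shift group but Line 1 wins overall — the comparison reverses. Line East's units skew toward night shift, which has a lower base rate.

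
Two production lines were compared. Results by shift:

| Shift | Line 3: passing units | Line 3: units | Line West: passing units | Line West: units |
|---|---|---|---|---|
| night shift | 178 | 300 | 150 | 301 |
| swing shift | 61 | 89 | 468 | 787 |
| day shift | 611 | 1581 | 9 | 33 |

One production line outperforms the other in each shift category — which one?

Line 3

Night shift: Line 3 178/300 = 59.3%, Line West 150/301 = 49.8% → Line 3
Swing shift: Line 3 61/89 = 68.5%, Line West 468/787 = 59.5% → Line 3
Day shift: Line 3 611/1581 = 38.6%, Line West 9/33 = 27.3% → Line 3
Line 3 has the higher rate in all 3 groups.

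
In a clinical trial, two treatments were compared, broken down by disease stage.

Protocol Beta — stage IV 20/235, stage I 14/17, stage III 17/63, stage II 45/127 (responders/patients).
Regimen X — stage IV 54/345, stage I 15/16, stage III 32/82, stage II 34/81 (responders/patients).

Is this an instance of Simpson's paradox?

Stage IV: Protocol Beta 20/235 = 8.5%, Regimen X 54/345 = 15.7% → Regimen X
Stage I: Protocol Beta 14/17 = 82.4%, Regimen X 15/16 = 93.8% → Regimen X
Stage III: Protocol Beta 17/63 = 27.0%, Regimen X 32/82 = 39.0% → Regimen X
Stage II: Protocol Beta 45/127 = 35.4%, Regimen X 34/81 = 42.0% → Regimen X
Overall: Protocol Beta 96/442 = 21.7%, Regimen X 135/524 = 25.8% → Regimen X
Regimen X wins overall and in every disease group — no reversal.

No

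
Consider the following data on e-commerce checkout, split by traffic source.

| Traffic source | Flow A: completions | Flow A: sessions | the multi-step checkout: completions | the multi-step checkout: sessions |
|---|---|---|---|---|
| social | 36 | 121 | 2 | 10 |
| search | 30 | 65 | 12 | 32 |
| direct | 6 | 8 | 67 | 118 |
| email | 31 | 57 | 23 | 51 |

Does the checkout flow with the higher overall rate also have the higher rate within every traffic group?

Social: Flow A 36/121 = 29.8%, the multi-step checkout 2/10 = 20.0% → Flow A
Search: Flow A 30/65 = 46.2%, the multi-step checkout 12/32 = 37.5% → Flow A
Direct: Flow A 6/8 = 75.0%, the multi-step checkout 67/118 = 56.8% → Flow A
Email: Flow A 31/57 = 54.4%, the multi-step checkout 23/51 = 45.1% → Flow A
Overall: Flow A 103/251 = 41.0%, the multi-step checkout 104/211 = 49.3% → the multi-step checkout
Flow A wins each traffic group but the multi-step checkout wins overall — the comparison reverses. Flow A's sessions skew toward social, which has a lower base rate.

No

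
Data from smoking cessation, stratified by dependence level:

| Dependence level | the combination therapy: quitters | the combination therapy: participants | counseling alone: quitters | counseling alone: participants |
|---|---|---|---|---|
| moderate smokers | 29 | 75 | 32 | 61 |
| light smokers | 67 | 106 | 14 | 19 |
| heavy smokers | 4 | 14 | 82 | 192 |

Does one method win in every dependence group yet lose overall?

Yes

Moderate smokers: the combination therapy 29/75 = 38.7%, counseling alone 32/61 = 52.5% → counseling alone
Light smokers: the combination therapy 67/106 = 63.2%, counseling alone 14/19 = 73.7% → counseling alone
Heavy smokers: the combination therapy 4/14 = 28.6%, counseling alone 82/192 = 42.7% → counseling alone
Overall: the combination therapy 100/195 = 51.3%, counseling alone 128/272 = 47.1% → the combination therapy
Counseling alone wins each dependence group but the combination therapy wins overall — the comparison reverses. Counseling alone's participants skew toward heavy smokers, which has a lower base rate.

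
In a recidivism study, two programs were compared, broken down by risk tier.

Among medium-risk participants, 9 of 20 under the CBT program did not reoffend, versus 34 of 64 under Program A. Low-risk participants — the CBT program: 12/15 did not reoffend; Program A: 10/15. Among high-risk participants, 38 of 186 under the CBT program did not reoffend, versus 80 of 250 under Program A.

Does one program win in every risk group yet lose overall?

Medium-risk: the CBT program 9/20 = 45.0%, Program A 34/64 = 53.1% → Program A
Low-risk: the CBT program 12/15 = 80.0%, Program A 10/15 = 66.7% → the CBT program
High-risk: the CBT program 38/186 = 20.4%, Program A 80/250 = 32.0% → Program A
Overall: the CBT program 59/221 = 26.7%, Program A 124/329 = 37.7% → Program A
Neither sweeps: the CBT program wins 1 of 3 groups, Program A wins 2. Program A wins overall but not every group — no Simpson reversal.

No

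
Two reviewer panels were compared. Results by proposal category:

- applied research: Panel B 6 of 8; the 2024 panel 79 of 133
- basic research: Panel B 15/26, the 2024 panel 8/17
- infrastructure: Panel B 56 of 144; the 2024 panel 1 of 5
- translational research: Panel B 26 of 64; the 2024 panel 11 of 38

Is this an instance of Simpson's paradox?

Yes

Applied research: Panel B 6/8 = 75.0%, the 2024 panel 79/133 = 59.4% → Panel B
Basic research: Panel B 15/26 = 57.7%, the 2024 panel 8/17 = 47.1% → Panel B
Infrastructure: Panel B 56/144 = 38.9%, the 2024 panel 1/5 = 20.0% → Panel B
Translational research: Panel B 26/64 = 40.6%, the 2024 panel 11/38 = 28.9% → Panel B
Overall: Panel B 103/242 = 42.6%, the 2024 panel 99/193 = 51.3% → the 2024 panel
Panel B wins each proposal group but the 2024 panel wins overall — the comparison reverses. Panel B's proposals skew toward infrastructure, which has a lower base rate.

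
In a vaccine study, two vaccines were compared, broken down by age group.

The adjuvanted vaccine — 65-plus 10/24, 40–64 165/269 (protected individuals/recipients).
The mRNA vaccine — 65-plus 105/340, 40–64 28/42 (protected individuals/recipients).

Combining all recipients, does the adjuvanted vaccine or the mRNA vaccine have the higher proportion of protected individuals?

65-plus: the adjuvanted vaccine 10/24 = 41.7%, the mRNA vaccine 105/340 = 30.9% → the adjuvanted vaccine
40–64: the adjuvanted vaccine 165/269 = 61.3%, the mRNA vaccine 28/42 = 66.7% → the mRNA vaccine
Overall: the adjuvanted vaccine 175/293 = 59.7%, the mRNA vaccine 133/382 = 34.8% → the adjuvanted vaccine
(Neither sweeps every age group, but the adjuvanted vaccine has the higher pooled rate.)

the adjuvanted vaccine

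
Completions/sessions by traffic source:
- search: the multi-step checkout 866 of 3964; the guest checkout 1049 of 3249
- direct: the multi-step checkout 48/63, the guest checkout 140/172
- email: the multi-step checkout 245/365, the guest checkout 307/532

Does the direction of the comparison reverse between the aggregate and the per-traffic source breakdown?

Search: the multi-step checkout 866/3964 = 21.8%, the guest checkout 1049/3249 = 32.3% → the guest checkout
Direct: the multi-step checkout 48/63 = 76.2%, the guest checkout 140/172 = 81.4% → the guest checkout
Email: the multi-step checkout 245/365 = 67.1%, the guest checkout 307/532 = 57.7% → the multi-step checkout
Overall: the multi-step checkout 1159/4392 = 26.4%, the guest checkout 1496/3953 = 37.8% → the guest checkout
Neither sweeps: the multi-step checkout wins 1 of 3 groups, the guest checkout wins 2. The guest checkout wins overall but not every group — no Simpson reversal.

No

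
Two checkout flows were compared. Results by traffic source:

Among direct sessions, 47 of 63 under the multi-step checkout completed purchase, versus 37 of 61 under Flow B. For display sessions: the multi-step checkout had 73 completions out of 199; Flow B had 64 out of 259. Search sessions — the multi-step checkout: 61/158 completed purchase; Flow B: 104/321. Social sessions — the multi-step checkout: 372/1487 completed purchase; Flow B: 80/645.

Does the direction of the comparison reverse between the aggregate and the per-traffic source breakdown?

Direct: the multi-step checkout 47/63 = 74.6%, Flow B 37/61 = 60.7% → the multi-step checkout
Display: the multi-step checkout 73/199 = 36.7%, Flow B 64/259 = 24.7% → the multi-step checkout
Search: the multi-step checkout 61/158 = 38.6%, Flow B 104/321 = 32.4% → the multi-step checkout
Social: the multi-step checkout 372/1487 = 25.0%, Flow B 80/645 = 12.4% → the multi-step checkout
Overall: the multi-step checkout 553/1907 = 29.0%, Flow B 285/1286 = 22.2% → the multi-step checkout
The multi-step checkout wins overall and in every traffic group — no reversal.

No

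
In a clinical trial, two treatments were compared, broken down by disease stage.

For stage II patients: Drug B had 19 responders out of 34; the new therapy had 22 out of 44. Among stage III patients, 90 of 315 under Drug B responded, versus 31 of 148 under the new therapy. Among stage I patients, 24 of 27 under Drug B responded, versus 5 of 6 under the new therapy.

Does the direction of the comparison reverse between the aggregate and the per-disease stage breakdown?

No

Stage II: Drug B 19/34 = 55.9%, the new therapy 22/44 = 50.0% → Drug B
Stage III: Drug B 90/315 = 28.6%, the new therapy 31/148 = 20.9% → Drug B
Stage I: Drug B 24/27 = 88.9%, the new therapy 5/6 = 83.3% → Drug B
Overall: Drug B 133/376 = 35.4%, the new therapy 58/198 = 29.3% → Drug B
Drug B wins overall and in every disease group — no reversal.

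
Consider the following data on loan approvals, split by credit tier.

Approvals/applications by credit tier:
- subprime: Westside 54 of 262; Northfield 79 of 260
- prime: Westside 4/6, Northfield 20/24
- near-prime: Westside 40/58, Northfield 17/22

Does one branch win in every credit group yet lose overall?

No

Subprime: Westside 54/262 = 20.6%, Northfield 79/260 = 30.4% → Northfield
Prime: Westside 4/6 = 66.7%, Northfield 20/24 = 83.3% → Northfield
Near-prime: Westside 40/58 = 69.0%, Northfield 17/22 = 77.3% → Northfield
Overall: Westside 98/326 = 30.1%, Northfield 116/306 = 37.9% → Northfield
Northfield wins overall and in every credit group — no reversal.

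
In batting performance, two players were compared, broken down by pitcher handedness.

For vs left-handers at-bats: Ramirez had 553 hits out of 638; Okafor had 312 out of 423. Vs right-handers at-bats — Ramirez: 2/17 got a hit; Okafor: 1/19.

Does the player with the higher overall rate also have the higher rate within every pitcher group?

Yes

Vs left-handers: Ramirez 553/638 = 86.7%, Okafor 312/423 = 73.8% → Ramirez
Vs right-handers: Ramirez 2/17 = 11.8%, Okafor 1/19 = 5.3% → Ramirez
Overall: Ramirez 555/655 = 84.7%, Okafor 313/442 = 70.8% → Ramirez
Ramirez wins overall and in every pitcher group — no reversal.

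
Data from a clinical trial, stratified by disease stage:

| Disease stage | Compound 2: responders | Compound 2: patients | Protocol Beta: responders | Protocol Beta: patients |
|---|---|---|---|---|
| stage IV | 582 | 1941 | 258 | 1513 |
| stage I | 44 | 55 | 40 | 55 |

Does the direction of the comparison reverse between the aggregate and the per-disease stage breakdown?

Stage IV: Compound 2 582/1941 = 30.0%, Protocol Beta 258/1513 = 17.1% → Compound 2
Stage I: Compound 2 44/55 = 80.0%, Protocol Beta 40/55 = 72.7% → Compound 2
Overall: Compound 2 626/1996 = 31.4%, Protocol Beta 298/1568 = 19.0% → Compound 2
Compound 2 wins overall and in every disease group — no reversal.

No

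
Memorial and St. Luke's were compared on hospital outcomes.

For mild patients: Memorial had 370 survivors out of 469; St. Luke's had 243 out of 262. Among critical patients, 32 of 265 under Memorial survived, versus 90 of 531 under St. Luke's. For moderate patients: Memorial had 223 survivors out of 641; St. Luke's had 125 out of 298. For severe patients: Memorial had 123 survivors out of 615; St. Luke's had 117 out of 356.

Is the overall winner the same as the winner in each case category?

Yes

Mild: Memorial 370/469 = 78.9%, St. Luke's 243/262 = 92.7% → St. Luke's
Critical: Memorial 32/265 = 12.1%, St. Luke's 90/531 = 16.9% → St. Luke's
Moderate: Memorial 223/641 = 34.8%, St. Luke's 125/298 = 41.9% → St. Luke's
Severe: Memorial 123/615 = 20.0%, St. Luke's 117/356 = 32.9% → St. Luke's
Overall: Memorial 748/1990 = 37.6%, St. Luke's 575/1447 = 39.7% → St. Luke's
St. Luke's wins overall and in every case group — no reversal.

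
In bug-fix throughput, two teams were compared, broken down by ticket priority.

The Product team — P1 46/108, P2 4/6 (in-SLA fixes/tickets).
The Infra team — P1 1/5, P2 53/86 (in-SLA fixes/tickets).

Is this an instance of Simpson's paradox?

Yes

P1: the Product team 46/108 = 42.6%, the Infra team 1/5 = 20.0% → the Product team
P2: the Product team 4/6 = 66.7%, the Infra team 53/86 = 61.6% → the Product team
Overall: the Product team 50/114 = 43.9%, the Infra team 54/91 = 59.3% → the Infra team
The Product team wins each ticket group but the Infra team wins overall — the comparison reverses. The Product team's tickets skew toward P1, which has a lower base rate.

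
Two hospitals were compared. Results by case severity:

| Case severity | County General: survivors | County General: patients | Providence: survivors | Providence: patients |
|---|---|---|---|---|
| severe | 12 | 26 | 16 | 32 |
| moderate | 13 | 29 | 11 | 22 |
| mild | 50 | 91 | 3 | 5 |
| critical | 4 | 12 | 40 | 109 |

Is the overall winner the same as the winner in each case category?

Severe: County General 12/26 = 46.2%, Providence 16/32 = 50.0% → Providence
Moderate: County General 13/29 = 44.8%, Providence 11/22 = 50.0% → Providence
Mild: County General 50/91 = 54.9%, Providence 3/5 = 60.0% → Providence
Critical: County General 4/12 = 33.3%, Providence 40/109 = 36.7% → Providence
Overall: County General 79/158 = 50.0%, Providence 70/168 = 41.7% → County General
Providence wins each case group but County General wins overall — the comparison reverses. Providence's patients skew toward critical, which has a lower base rate.

No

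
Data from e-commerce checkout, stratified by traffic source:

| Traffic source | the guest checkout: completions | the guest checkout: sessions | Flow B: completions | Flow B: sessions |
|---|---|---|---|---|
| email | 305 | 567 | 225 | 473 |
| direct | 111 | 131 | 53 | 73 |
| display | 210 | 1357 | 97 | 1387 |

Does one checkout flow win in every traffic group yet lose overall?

No

Email: the guest checkout 305/567 = 53.8%, Flow B 225/473 = 47.6% → the guest checkout
Direct: the guest checkout 111/131 = 84.7%, Flow B 53/73 = 72.6% → the guest checkout
Display: the guest checkout 210/1357 = 15.5%, Flow B 97/1387 = 7.0% → the guest checkout
Overall: the guest checkout 626/2055 = 30.5%, Flow B 375/1933 = 19.4% → the guest checkout
The guest checkout wins overall and in every traffic group — no reversal.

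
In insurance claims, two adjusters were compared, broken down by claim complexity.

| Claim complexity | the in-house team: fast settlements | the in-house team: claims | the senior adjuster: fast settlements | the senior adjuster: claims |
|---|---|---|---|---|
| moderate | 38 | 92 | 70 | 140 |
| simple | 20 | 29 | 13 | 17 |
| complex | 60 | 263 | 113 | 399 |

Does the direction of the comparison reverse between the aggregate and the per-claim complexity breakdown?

Moderate: the in-house team 38/92 = 41.3%, the senior adjuster 70/140 = 50.0% → the senior adjuster
Simple: the in-house team 20/29 = 69.0%, the senior adjuster 13/17 = 76.5% → the senior adjuster
Complex: the in-house team 60/263 = 22.8%, the senior adjuster 113/399 = 28.3% → the senior adjuster
Overall: the in-house team 118/384 = 30.7%, the senior adjuster 196/556 = 35.3% → the senior adjuster
The senior adjuster wins overall and in every claim group — no reversal.

No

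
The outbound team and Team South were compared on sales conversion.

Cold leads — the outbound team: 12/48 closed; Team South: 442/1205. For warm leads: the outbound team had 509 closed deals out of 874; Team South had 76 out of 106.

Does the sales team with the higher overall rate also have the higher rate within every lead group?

No

Cold: the outbound team 12/48 = 25.0%, Team South 442/1205 = 36.7% → Team South
Warm: the outbound team 509/874 = 58.2%, Team South 76/106 = 71.7% → Team South
Overall: the outbound team 521/922 = 56.5%, Team South 518/1311 = 39.5% → the outbound team
Team South wins each lead group but the outbound team wins overall — the comparison reverses. Team South's leads skew toward cold, which has a lower base rate.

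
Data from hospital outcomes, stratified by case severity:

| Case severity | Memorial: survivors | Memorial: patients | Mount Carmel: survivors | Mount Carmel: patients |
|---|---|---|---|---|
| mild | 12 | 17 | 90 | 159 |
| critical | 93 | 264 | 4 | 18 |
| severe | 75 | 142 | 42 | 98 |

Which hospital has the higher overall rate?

Mount Carmel

Mild: Memorial 12/17 = 70.6%, Mount Carmel 90/159 = 56.6% → Memorial
Critical: Memorial 93/264 = 35.2%, Mount Carmel 4/18 = 22.2% → Memorial
Severe: Memorial 75/142 = 52.8%, Mount Carmel 42/98 = 42.9% → Memorial
Overall: Memorial 180/423 = 42.6%, Mount Carmel 136/275 = 49.5% → Mount Carmel
(Memorial wins every case group but Mount Carmel wins overall — Memorial's patients skew toward the low-rate critical group.)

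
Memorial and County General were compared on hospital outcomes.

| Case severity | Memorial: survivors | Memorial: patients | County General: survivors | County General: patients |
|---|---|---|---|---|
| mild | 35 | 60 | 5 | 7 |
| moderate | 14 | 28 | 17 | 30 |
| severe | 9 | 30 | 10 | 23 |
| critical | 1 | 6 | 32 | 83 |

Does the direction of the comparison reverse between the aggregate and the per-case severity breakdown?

Mild: Memorial 35/60 = 58.3%, County General 5/7 = 71.4% → County General
Moderate: Memorial 14/28 = 50.0%, County General 17/30 = 56.7% → County General
Severe: Memorial 9/30 = 30.0%, County General 10/23 = 43.5% → County General
Critical: Memorial 1/6 = 16.7%, County General 32/83 = 38.6% → County General
Overall: Memorial 59/124 = 47.6%, County General 64/143 = 44.8% → Memorial
County General wins each case group but Memorial wins overall — the comparison reverses. County General's patients skew toward critical, which has a lower base rate.

Yes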